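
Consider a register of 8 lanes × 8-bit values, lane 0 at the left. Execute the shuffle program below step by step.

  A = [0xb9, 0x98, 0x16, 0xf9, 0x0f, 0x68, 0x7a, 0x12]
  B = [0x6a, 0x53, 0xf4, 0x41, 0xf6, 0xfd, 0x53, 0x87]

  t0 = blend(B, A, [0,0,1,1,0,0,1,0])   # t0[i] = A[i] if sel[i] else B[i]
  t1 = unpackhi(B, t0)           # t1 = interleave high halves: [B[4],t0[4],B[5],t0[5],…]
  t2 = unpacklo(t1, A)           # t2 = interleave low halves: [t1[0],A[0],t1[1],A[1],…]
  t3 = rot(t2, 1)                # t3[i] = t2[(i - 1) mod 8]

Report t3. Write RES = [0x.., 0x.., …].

RES = [ 0xf9  0xf6  0xb9  0xf6  0x98  0xfd  0x16  0xfd ]

  t0: 6a 53 16 f9 f6 fd 7a 87
  t1: f6 f6 fd fd 53 7a 87 87
  t2: f6 b9 f6 98 fd 16 fd f9
  t3: f9 f6 b9 f6 98 fd 16 fd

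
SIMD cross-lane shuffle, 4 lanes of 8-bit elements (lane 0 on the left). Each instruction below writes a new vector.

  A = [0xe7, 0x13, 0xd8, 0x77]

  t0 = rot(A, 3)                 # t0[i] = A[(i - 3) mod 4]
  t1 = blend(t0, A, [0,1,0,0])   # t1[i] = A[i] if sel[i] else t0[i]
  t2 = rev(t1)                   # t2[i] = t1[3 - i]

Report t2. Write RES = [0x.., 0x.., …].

→ t0 |13|d8|77|e7|
→ t1 |13|13|77|e7|
→ t2 |e7|77|13|13|

RES = [0xe7, 0x77, 0x13, 0x13]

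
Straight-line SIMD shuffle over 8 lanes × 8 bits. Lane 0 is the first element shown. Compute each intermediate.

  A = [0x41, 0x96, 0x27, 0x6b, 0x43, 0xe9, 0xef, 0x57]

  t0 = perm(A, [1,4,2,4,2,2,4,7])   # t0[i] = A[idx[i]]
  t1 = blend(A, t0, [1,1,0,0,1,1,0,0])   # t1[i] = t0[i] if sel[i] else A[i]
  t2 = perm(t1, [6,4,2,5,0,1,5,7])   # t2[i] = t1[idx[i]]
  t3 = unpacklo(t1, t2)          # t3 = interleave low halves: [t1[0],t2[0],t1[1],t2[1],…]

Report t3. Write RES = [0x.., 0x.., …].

  t0: 96 43 27 43 27 27 43 57
  t1: 96 43 27 6b 27 27 ef 57
  t2: ef 27 27 27 96 43 27 57
  t3: 96 ef 43 27 27 27 6b 27

RES = [ 0x96  0xef  0x43  0x27  0x27  0x27  0x6b  0x27 ]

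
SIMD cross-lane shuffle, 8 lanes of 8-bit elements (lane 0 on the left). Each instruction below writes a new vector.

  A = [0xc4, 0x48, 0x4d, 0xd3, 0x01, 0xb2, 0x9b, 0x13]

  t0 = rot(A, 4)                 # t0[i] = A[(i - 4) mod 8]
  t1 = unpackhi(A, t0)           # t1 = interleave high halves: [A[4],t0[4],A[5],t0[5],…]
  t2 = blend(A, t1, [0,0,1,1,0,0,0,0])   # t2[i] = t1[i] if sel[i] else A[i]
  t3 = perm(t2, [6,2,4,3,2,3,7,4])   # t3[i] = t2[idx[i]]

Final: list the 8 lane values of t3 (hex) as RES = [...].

RES = [0x9b, 0xb2, 0x01, 0x48, 0xb2, 0x48, 0x13, 0x01]

→ t0 |01|b2|9b|13|c4|48|4d|d3|
→ t1 |01|c4|b2|48|9b|4d|13|d3|
→ t2 |c4|48|b2|48|01|b2|9b|13|
→ t3 |9b|b2|01|48|b2|48|13|01|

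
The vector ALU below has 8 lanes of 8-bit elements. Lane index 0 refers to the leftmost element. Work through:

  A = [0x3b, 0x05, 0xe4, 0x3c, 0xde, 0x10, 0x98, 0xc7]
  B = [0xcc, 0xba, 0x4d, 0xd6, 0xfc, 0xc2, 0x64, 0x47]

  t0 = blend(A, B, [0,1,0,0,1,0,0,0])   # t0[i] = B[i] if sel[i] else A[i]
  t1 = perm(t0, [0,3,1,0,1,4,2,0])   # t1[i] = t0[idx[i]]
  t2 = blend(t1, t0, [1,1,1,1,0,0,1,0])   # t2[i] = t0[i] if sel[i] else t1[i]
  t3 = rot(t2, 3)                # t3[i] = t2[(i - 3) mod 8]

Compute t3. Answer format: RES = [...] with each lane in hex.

t0 = [0x3b, 0xba, 0xe4, 0x3c, 0xfc, 0x10, 0x98, 0xc7]
t1 = [0x3b, 0x3c, 0xba, 0x3b, 0xba, 0xfc, 0xe4, 0x3b]
t2 = [0x3b, 0xba, 0xe4, 0x3c, 0xba, 0xfc, 0x98, 0x3b]
t3 = [0xfc, 0x98, 0x3b, 0x3b, 0xba, 0xe4, 0x3c, 0xba]

RES = [0xfc, 0x98, 0x3b, 0x3b, 0xba, 0xe4, 0x3c, 0xba]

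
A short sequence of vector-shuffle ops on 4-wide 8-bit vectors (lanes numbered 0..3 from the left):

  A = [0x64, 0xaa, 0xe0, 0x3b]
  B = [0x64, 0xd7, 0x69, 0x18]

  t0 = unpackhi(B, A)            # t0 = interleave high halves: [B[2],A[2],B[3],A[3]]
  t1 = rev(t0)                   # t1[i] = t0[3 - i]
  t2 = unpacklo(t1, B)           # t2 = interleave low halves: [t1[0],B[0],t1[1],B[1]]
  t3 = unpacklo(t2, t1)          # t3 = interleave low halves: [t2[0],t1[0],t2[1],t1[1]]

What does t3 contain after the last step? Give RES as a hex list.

RES = [0x3b, 0x3b, 0x64, 0x18]

  t0: 69 e0 18 3b
  t1: 3b 18 e0 69
  t2: 3b 64 18 d7
  t3: 3b 3b 64 18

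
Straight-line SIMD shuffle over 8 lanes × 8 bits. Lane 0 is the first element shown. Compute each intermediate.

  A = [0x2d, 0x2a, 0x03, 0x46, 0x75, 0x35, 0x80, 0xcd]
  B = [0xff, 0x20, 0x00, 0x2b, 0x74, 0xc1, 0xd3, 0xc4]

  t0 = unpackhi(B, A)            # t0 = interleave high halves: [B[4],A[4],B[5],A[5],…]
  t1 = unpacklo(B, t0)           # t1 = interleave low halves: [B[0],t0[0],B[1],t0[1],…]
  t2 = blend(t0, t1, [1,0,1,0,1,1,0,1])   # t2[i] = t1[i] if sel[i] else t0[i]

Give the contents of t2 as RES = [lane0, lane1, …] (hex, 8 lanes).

RES = [ 0xff  0x75  0x20  0x35  0x00  0xc1  0xc4  0x35 ]

→ t0 |74|75|c1|35|d3|80|c4|cd|
→ t1 |ff|74|20|75|00|c1|2b|35|
→ t2 |ff|75|20|35|00|c1|c4|35|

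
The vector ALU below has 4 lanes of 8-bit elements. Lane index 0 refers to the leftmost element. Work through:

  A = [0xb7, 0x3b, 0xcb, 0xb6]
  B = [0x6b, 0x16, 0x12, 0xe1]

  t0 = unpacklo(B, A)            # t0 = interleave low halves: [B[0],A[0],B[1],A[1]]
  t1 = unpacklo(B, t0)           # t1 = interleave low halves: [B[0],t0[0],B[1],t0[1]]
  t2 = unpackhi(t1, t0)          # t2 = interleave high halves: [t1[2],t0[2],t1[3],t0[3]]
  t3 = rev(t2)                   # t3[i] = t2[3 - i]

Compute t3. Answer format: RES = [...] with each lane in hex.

→ t0 |6b|b7|16|3b|
→ t1 |6b|6b|16|b7|
→ t2 |16|16|b7|3b|
→ t3 |3b|b7|16|16|

RES = [ 0x3b  0xb7  0x16  0x16 ]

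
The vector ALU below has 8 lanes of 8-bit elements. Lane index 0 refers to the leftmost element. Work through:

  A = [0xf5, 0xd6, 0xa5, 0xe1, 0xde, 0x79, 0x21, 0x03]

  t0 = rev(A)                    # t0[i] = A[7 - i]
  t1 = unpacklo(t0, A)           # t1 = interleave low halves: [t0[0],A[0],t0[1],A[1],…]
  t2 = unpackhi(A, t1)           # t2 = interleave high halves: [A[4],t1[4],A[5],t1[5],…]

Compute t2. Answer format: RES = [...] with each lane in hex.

  t0: 03 21 79 de e1 a5 d6 f5
  t1: 03 f5 21 d6 79 a5 de e1
  t2: de 79 79 a5 21 de 03 e1

RES = [0xde, 0x79, 0x79, 0xa5, 0x21, 0xde, 0x03, 0xe1]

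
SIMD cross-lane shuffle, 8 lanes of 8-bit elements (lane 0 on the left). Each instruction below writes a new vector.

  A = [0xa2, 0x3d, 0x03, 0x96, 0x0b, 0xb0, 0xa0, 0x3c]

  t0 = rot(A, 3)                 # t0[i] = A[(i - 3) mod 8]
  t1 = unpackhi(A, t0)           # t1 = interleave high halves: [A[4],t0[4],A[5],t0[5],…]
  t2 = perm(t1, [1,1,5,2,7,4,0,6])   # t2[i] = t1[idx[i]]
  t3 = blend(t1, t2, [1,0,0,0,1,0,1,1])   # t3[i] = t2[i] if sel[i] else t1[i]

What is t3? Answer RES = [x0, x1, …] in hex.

t0 = [0xb0, 0xa0, 0x3c, 0xa2, 0x3d, 0x03, 0x96, 0x0b]
t1 = [0x0b, 0x3d, 0xb0, 0x03, 0xa0, 0x96, 0x3c, 0x0b]
t2 = [0x3d, 0x3d, 0x96, 0xb0, 0x0b, 0xa0, 0x0b, 0x3c]
t3 = [0x3d, 0x3d, 0xb0, 0x03, 0x0b, 0x96, 0x0b, 0x3c]

RES = [ 0x3d  0x3d  0xb0  0x03  0x0b  0x96  0x0b  0x3c ]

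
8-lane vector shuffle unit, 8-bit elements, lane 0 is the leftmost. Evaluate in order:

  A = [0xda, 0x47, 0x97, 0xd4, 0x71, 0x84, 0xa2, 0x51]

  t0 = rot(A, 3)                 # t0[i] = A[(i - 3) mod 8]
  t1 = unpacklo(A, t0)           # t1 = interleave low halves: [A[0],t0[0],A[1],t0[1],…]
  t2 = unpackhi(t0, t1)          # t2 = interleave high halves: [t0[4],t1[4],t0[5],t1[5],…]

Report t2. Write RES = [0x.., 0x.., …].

t0 = [0x84, 0xa2, 0x51, 0xda, 0x47, 0x97, 0xd4, 0x71]
t1 = [0xda, 0x84, 0x47, 0xa2, 0x97, 0x51, 0xd4, 0xda]
t2 = [0x47, 0x97, 0x97, 0x51, 0xd4, 0xd4, 0x71, 0xda]

RES = [ 0x47  0x97  0x97  0x51  0xd4  0xd4  0x71  0xda ]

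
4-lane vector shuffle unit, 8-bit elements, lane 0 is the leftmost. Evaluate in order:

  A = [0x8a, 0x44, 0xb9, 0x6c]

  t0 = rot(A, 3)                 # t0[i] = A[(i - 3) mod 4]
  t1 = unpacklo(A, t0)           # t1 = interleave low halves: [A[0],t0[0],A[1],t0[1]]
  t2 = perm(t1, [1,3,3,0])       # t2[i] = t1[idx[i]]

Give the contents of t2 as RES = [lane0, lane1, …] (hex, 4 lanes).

RES = [ 0x44  0xb9  0xb9  0x8a ]

  t0: 44 b9 6c 8a
  t1: 8a 44 44 b9
  t2: 44 b9 b9 8a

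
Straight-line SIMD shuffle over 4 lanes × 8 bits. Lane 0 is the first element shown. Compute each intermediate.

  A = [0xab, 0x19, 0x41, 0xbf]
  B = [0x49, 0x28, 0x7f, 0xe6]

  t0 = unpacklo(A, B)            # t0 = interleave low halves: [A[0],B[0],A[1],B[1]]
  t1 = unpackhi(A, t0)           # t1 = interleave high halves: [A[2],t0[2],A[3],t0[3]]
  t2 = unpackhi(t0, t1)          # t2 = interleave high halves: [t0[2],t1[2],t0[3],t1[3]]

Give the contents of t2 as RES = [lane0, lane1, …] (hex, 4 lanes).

  t0: ab 49 19 28
  t1: 41 19 bf 28
  t2: 19 bf 28 28

RES = [0x19, 0xbf, 0x28, 0x28]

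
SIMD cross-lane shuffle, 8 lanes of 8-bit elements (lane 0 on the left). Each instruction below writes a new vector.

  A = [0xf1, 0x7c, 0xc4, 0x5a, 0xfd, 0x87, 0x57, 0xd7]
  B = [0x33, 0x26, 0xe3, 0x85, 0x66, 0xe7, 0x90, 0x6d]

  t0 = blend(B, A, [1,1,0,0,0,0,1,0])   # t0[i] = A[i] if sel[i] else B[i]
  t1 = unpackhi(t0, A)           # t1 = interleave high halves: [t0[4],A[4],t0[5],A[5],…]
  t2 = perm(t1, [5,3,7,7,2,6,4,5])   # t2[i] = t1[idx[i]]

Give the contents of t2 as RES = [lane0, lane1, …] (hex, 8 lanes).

→ t0 |f1|7c|e3|85|66|e7|57|6d|
→ t1 |66|fd|e7|87|57|57|6d|d7|
→ t2 |57|87|d7|d7|e7|6d|57|57|

RES = [0x57, 0x87, 0xd7, 0xd7, 0xe7, 0x6d, 0x57, 0x57]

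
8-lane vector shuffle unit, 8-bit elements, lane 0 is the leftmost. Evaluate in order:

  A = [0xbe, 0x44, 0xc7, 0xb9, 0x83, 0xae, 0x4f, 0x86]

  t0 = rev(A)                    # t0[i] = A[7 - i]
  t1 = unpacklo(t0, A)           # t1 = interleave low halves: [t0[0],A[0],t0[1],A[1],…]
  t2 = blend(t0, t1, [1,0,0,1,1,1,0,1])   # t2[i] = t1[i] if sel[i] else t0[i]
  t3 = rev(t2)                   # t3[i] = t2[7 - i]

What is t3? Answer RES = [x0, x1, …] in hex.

  t0: 86 4f ae 83 b9 c7 44 be
  t1: 86 be 4f 44 ae c7 83 b9
  t2: 86 4f ae 44 ae c7 44 b9
  t3: b9 44 c7 ae 44 ae 4f 86

RES = [ 0xb9  0x44  0xc7  0xae  0x44  0xae  0x4f  0x86 ]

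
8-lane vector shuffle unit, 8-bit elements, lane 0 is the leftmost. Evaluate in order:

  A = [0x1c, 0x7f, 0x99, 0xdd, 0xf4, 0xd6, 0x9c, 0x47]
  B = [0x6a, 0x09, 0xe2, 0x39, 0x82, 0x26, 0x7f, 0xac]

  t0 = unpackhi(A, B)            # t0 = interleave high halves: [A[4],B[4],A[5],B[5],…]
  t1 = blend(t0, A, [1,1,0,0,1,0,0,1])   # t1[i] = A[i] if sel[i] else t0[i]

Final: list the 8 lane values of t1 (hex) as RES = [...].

RES = [ 0x1c  0x7f  0xd6  0x26  0xf4  0x7f  0x47  0x47 ]

t0 = [0xf4, 0x82, 0xd6, 0x26, 0x9c, 0x7f, 0x47, 0xac]
t1 = [0x1c, 0x7f, 0xd6, 0x26, 0xf4, 0x7f, 0x47, 0x47]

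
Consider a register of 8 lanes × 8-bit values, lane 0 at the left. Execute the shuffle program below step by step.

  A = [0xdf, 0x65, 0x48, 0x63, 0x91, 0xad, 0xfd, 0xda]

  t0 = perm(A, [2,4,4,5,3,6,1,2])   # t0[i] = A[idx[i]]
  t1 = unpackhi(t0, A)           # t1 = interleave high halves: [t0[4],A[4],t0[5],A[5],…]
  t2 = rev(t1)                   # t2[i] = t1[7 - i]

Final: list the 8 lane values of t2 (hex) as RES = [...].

→ t0 |48|91|91|ad|63|fd|65|48|
→ t1 |63|91|fd|ad|65|fd|48|da|
→ t2 |da|48|fd|65|ad|fd|91|63|

RES = [0xda, 0x48, 0xfd, 0x65, 0xad, 0xfd, 0x91, 0x63]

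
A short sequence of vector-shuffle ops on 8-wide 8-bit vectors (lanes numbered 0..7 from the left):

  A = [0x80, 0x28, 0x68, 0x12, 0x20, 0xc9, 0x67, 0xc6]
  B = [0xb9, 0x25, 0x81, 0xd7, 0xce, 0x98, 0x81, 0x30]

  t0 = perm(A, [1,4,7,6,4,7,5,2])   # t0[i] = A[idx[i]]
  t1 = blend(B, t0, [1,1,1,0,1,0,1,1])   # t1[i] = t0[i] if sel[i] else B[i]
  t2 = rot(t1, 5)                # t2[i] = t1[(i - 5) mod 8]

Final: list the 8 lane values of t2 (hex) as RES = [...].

RES = [0xd7, 0x20, 0x98, 0xc9, 0x68, 0x28, 0x20, 0xc6]

t0 = [0x28, 0x20, 0xc6, 0x67, 0x20, 0xc6, 0xc9, 0x68]
t1 = [0x28, 0x20, 0xc6, 0xd7, 0x20, 0x98, 0xc9, 0x68]
t2 = [0xd7, 0x20, 0x98, 0xc9, 0x68, 0x28, 0x20, 0xc6]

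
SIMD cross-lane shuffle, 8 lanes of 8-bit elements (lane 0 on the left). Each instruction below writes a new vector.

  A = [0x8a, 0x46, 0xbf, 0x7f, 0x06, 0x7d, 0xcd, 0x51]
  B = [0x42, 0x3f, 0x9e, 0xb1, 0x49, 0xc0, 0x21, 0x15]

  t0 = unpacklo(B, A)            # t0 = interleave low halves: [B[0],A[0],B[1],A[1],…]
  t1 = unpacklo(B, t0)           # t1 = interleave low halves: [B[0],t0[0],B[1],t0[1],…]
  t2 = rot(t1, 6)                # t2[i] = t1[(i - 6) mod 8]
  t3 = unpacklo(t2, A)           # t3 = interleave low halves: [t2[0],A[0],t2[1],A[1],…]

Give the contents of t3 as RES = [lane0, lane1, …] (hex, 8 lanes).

RES = [ 0x3f  0x8a  0x8a  0x46  0x9e  0xbf  0x3f  0x7f ]

  t0: 42 8a 3f 46 9e bf b1 7f
  t1: 42 42 3f 8a 9e 3f b1 46
  t2: 3f 8a 9e 3f b1 46 42 42
  t3: 3f 8a 8a 46 9e bf 3f 7f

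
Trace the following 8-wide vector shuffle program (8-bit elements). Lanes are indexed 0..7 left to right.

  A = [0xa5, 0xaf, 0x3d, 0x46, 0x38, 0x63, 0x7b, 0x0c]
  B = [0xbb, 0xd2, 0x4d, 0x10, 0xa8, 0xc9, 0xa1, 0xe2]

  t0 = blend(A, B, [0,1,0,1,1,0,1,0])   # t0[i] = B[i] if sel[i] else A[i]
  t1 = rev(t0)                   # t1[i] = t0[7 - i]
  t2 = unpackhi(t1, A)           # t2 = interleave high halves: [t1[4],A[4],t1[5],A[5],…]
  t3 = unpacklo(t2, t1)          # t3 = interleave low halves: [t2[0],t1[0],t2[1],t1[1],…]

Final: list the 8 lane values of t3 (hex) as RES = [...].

RES = [0x10, 0x0c, 0x38, 0xa1, 0x3d, 0x63, 0x63, 0xa8]

t0 = [0xa5, 0xd2, 0x3d, 0x10, 0xa8, 0x63, 0xa1, 0x0c]
t1 = [0x0c, 0xa1, 0x63, 0xa8, 0x10, 0x3d, 0xd2, 0xa5]
t2 = [0x10, 0x38, 0x3d, 0x63, 0xd2, 0x7b, 0xa5, 0x0c]
t3 = [0x10, 0x0c, 0x38, 0xa1, 0x3d, 0x63, 0x63, 0xa8]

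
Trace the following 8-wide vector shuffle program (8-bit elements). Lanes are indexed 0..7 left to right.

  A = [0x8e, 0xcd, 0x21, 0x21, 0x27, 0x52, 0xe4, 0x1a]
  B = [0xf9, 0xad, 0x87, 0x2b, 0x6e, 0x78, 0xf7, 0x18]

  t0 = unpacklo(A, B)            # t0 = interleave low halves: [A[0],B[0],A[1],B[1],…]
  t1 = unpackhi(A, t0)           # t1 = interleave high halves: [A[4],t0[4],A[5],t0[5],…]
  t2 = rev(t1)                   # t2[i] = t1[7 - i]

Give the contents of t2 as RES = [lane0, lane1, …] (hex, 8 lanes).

  t0: 8e f9 cd ad 21 87 21 2b
  t1: 27 21 52 87 e4 21 1a 2b
  t2: 2b 1a 21 e4 87 52 21 27

RES = [0x2b, 0x1a, 0x21, 0xe4, 0x87, 0x52, 0x21, 0x27]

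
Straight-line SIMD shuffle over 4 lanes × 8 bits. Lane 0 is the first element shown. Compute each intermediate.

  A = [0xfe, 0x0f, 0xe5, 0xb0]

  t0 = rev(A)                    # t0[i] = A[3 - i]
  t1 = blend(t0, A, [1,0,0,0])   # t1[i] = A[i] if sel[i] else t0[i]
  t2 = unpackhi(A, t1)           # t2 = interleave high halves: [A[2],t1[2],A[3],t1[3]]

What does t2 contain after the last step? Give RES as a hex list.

RES = [0xe5, 0x0f, 0xb0, 0xfe]

  t0: b0 e5 0f fe
  t1: fe e5 0f fe
  t2: e5 0f b0 fe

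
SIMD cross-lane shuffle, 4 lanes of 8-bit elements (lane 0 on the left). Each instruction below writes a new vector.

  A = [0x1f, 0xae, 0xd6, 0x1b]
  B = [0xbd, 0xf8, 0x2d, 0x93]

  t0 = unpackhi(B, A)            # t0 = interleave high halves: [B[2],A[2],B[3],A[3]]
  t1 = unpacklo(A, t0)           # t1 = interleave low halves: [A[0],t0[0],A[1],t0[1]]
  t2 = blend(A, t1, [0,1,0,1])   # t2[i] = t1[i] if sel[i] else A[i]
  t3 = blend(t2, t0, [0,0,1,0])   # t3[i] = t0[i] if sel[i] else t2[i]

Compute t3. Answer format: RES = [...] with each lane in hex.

  t0: 2d d6 93 1b
  t1: 1f 2d ae d6
  t2: 1f 2d d6 d6
  t3: 1f 2d 93 d6

RES = [0x1f, 0x2d, 0x93, 0xd6]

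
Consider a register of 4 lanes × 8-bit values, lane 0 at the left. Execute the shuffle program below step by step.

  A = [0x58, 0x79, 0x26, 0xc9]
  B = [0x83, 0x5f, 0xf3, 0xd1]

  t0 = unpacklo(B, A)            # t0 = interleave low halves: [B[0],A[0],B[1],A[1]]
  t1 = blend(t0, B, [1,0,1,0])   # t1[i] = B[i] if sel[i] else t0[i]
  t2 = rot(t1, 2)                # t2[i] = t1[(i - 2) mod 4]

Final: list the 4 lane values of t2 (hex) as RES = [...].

RES = [ 0xf3  0x79  0x83  0x58 ]

t0 = [0x83, 0x58, 0x5f, 0x79]
t1 = [0x83, 0x58, 0xf3, 0x79]
t2 = [0xf3, 0x79, 0x83, 0x58]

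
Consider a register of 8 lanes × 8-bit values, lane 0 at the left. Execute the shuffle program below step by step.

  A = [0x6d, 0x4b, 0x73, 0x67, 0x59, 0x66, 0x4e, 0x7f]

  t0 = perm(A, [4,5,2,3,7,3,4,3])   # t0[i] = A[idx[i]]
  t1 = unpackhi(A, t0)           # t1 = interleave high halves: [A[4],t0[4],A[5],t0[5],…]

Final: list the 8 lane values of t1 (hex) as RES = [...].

→ t0 |59|66|73|67|7f|67|59|67|
→ t1 |59|7f|66|67|4e|59|7f|67|

RES = [0x59, 0x7f, 0x66, 0x67, 0x4e, 0x59, 0x7f, 0x67]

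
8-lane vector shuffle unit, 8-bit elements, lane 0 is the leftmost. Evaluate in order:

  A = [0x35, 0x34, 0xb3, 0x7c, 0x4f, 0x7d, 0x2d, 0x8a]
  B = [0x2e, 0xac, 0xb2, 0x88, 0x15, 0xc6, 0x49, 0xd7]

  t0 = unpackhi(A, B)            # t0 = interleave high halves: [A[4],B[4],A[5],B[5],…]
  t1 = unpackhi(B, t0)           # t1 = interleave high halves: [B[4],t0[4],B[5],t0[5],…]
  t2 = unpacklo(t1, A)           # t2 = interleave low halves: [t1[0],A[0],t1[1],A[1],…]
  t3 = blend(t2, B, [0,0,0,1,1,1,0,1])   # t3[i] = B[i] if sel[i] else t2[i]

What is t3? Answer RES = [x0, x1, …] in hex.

RES = [ 0x15  0x35  0x2d  0x88  0x15  0xc6  0x49  0xd7 ]

  t0: 4f 15 7d c6 2d 49 8a d7
  t1: 15 2d c6 49 49 8a d7 d7
  t2: 15 35 2d 34 c6 b3 49 7c
  t3: 15 35 2d 88 15 c6 49 d7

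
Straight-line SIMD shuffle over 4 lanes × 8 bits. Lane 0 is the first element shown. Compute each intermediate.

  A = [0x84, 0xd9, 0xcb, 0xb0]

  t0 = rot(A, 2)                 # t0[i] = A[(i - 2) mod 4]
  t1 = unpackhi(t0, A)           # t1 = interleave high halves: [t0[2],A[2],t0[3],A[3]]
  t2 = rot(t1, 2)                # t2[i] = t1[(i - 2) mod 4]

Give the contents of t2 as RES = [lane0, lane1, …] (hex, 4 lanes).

RES = [0xd9, 0xb0, 0x84, 0xcb]

→ t0 |cb|b0|84|d9|
→ t1 |84|cb|d9|b0|
→ t2 |d9|b0|84|cb|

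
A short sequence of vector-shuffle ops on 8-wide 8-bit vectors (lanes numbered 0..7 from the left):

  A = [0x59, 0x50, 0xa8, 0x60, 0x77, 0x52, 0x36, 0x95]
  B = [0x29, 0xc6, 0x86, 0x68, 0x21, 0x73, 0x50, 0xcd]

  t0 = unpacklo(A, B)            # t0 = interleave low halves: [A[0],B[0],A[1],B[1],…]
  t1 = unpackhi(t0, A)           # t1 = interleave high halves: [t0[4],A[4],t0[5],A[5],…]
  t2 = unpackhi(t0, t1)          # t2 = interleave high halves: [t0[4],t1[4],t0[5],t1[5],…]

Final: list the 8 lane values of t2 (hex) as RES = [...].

  t0: 59 29 50 c6 a8 86 60 68
  t1: a8 77 86 52 60 36 68 95
  t2: a8 60 86 36 60 68 68 95

RES = [0xa8, 0x60, 0x86, 0x36, 0x60, 0x68, 0x68, 0x95]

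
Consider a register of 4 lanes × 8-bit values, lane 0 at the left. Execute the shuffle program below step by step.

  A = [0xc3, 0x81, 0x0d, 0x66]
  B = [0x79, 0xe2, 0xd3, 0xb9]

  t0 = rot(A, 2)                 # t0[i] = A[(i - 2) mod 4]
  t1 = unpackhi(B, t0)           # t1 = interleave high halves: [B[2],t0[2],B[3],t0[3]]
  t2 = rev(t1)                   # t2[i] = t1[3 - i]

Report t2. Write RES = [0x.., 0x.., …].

RES = [0x81, 0xb9, 0xc3, 0xd3]

t0 = [0x0d, 0x66, 0xc3, 0x81]
t1 = [0xd3, 0xc3, 0xb9, 0x81]
t2 = [0x81, 0xb9, 0xc3, 0xd3]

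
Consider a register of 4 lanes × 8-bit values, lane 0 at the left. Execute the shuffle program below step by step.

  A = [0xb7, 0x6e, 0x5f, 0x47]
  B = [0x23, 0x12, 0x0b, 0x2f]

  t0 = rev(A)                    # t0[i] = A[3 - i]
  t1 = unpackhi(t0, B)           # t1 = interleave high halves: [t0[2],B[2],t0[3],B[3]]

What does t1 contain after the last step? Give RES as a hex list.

RES = [0x6e, 0x0b, 0xb7, 0x2f]

  t0: 47 5f 6e b7
  t1: 6e 0b b7 2f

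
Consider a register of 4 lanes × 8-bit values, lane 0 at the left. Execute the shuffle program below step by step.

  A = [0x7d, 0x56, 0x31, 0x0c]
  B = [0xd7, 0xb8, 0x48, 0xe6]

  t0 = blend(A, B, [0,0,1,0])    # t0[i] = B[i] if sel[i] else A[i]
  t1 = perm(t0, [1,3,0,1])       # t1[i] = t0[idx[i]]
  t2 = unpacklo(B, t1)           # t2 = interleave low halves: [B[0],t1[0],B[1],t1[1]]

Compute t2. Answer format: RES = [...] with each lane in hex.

→ t0 |7d|56|48|0c|
→ t1 |56|0c|7d|56|
→ t2 |d7|56|b8|0c|

RES = [ 0xd7  0x56  0xb8  0x0c ]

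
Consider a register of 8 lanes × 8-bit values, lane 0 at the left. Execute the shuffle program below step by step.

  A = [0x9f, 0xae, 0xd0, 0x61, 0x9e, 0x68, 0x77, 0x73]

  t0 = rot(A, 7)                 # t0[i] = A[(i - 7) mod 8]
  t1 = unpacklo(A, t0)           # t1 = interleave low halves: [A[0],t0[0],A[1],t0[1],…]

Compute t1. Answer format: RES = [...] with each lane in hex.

→ t0 |ae|d0|61|9e|68|77|73|9f|
→ t1 |9f|ae|ae|d0|d0|61|61|9e|

RES = [ 0x9f  0xae  0xae  0xd0  0xd0  0x61  0x61  0x9e ]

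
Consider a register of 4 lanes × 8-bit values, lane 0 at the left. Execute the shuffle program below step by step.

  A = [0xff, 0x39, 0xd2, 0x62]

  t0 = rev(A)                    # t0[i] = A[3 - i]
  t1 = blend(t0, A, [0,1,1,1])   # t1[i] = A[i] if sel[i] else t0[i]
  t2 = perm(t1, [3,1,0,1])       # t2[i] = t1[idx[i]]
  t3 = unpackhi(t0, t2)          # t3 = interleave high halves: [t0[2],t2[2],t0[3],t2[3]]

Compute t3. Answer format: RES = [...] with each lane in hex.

RES = [0x39, 0x62, 0xff, 0x39]

→ t0 |62|d2|39|ff|
→ t1 |62|39|d2|62|
→ t2 |62|39|62|39|
→ t3 |39|62|ff|39|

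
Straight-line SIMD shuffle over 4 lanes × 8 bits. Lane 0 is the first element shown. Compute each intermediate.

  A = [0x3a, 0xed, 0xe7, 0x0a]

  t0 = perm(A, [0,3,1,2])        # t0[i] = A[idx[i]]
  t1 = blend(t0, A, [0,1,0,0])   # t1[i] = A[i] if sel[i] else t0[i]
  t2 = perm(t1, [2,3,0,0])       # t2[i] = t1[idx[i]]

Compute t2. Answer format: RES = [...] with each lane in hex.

RES = [0xed, 0xe7, 0x3a, 0x3a]

→ t0 |3a|0a|ed|e7|
→ t1 |3a|ed|ed|e7|
→ t2 |ed|e7|3a|3a|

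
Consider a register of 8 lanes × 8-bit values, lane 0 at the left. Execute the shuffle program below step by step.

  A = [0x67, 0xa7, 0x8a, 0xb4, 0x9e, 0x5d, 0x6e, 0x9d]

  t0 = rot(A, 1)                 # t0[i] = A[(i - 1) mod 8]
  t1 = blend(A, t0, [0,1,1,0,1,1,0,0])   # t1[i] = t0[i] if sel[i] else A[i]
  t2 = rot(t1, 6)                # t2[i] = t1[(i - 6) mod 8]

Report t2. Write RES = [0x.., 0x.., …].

t0 = [0x9d, 0x67, 0xa7, 0x8a, 0xb4, 0x9e, 0x5d, 0x6e]
t1 = [0x67, 0x67, 0xa7, 0xb4, 0xb4, 0x9e, 0x6e, 0x9d]
t2 = [0xa7, 0xb4, 0xb4, 0x9e, 0x6e, 0x9d, 0x67, 0x67]

RES = [0xa7, 0xb4, 0xb4, 0x9e, 0x6e, 0x9d, 0x67, 0x67]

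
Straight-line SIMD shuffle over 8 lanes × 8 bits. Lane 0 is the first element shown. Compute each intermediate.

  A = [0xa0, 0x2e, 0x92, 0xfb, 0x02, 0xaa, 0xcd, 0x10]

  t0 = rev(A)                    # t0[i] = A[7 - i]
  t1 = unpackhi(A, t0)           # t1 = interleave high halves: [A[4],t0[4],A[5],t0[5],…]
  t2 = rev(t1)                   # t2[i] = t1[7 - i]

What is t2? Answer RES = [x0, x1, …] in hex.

→ t0 |10|cd|aa|02|fb|92|2e|a0|
→ t1 |02|fb|aa|92|cd|2e|10|a0|
→ t2 |a0|10|2e|cd|92|aa|fb|02|

RES = [0xa0, 0x10, 0x2e, 0xcd, 0x92, 0xaa, 0xfb, 0x02]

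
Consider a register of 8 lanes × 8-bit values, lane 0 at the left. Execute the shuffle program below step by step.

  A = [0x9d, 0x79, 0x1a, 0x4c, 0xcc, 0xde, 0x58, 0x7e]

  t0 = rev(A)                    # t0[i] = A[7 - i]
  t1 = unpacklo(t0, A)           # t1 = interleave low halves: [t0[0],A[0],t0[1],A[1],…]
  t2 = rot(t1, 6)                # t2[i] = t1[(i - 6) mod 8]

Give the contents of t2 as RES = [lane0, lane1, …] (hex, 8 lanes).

RES = [ 0x58  0x79  0xde  0x1a  0xcc  0x4c  0x7e  0x9d ]

t0 = [0x7e, 0x58, 0xde, 0xcc, 0x4c, 0x1a, 0x79, 0x9d]
t1 = [0x7e, 0x9d, 0x58, 0x79, 0xde, 0x1a, 0xcc, 0x4c]
t2 = [0x58, 0x79, 0xde, 0x1a, 0xcc, 0x4c, 0x7e, 0x9d]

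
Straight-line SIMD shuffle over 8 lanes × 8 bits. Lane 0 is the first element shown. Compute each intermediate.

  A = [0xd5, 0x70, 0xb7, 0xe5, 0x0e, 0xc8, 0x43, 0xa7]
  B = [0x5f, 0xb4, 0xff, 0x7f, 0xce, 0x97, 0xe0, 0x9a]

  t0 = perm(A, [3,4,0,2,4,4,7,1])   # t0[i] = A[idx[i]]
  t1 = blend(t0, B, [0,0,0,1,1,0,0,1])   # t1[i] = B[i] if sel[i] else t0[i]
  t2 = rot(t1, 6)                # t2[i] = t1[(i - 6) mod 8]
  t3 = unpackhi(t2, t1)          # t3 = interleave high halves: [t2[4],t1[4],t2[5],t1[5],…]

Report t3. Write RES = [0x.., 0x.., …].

RES = [ 0xa7  0xce  0x9a  0x0e  0xe5  0xa7  0x0e  0x9a ]

→ t0 |e5|0e|d5|b7|0e|0e|a7|70|
→ t1 |e5|0e|d5|7f|ce|0e|a7|9a|
→ t2 |d5|7f|ce|0e|a7|9a|e5|0e|
→ t3 |a7|ce|9a|0e|e5|a7|0e|9a|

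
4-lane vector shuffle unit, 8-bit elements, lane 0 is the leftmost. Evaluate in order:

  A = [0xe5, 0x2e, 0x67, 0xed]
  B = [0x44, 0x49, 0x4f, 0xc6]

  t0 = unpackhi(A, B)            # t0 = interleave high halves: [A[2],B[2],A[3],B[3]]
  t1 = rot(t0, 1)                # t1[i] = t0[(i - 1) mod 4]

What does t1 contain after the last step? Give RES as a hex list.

→ t0 |67|4f|ed|c6|
→ t1 |c6|67|4f|ed|

RES = [0xc6, 0x67, 0x4f, 0xed]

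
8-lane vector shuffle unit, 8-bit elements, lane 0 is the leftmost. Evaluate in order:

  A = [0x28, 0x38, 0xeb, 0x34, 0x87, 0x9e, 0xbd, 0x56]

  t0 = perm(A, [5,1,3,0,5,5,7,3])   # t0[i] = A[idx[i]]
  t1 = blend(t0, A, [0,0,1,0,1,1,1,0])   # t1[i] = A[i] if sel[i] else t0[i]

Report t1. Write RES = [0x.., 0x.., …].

RES = [ 0x9e  0x38  0xeb  0x28  0x87  0x9e  0xbd  0x34 ]

  t0: 9e 38 34 28 9e 9e 56 34
  t1: 9e 38 eb 28 87 9e bd 34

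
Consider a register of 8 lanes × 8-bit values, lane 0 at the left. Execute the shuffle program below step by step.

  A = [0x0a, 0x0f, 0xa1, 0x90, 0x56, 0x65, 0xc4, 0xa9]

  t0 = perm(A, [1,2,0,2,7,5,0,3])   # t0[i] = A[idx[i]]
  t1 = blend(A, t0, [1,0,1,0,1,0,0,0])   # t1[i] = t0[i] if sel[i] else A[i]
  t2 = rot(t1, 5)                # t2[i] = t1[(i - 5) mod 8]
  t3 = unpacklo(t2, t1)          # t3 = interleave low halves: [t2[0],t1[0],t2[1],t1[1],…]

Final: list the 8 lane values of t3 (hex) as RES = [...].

RES = [0x90, 0x0f, 0xa9, 0x0f, 0x65, 0x0a, 0xc4, 0x90]

t0 = [0x0f, 0xa1, 0x0a, 0xa1, 0xa9, 0x65, 0x0a, 0x90]
t1 = [0x0f, 0x0f, 0x0a, 0x90, 0xa9, 0x65, 0xc4, 0xa9]
t2 = [0x90, 0xa9, 0x65, 0xc4, 0xa9, 0x0f, 0x0f, 0x0a]
t3 = [0x90, 0x0f, 0xa9, 0x0f, 0x65, 0x0a, 0xc4, 0x90]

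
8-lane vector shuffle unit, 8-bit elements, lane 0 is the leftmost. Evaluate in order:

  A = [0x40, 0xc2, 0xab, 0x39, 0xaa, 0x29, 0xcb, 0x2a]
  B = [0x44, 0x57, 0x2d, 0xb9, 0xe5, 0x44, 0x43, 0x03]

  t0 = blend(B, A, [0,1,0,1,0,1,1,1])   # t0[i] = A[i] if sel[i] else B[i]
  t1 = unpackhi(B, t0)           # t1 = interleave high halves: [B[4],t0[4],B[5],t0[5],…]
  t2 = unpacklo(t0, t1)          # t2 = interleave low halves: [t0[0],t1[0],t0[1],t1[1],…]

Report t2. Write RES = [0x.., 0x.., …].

t0 = [0x44, 0xc2, 0x2d, 0x39, 0xe5, 0x29, 0xcb, 0x2a]
t1 = [0xe5, 0xe5, 0x44, 0x29, 0x43, 0xcb, 0x03, 0x2a]
t2 = [0x44, 0xe5, 0xc2, 0xe5, 0x2d, 0x44, 0x39, 0x29]

RES = [0x44, 0xe5, 0xc2, 0xe5, 0x2d, 0x44, 0x39, 0x29]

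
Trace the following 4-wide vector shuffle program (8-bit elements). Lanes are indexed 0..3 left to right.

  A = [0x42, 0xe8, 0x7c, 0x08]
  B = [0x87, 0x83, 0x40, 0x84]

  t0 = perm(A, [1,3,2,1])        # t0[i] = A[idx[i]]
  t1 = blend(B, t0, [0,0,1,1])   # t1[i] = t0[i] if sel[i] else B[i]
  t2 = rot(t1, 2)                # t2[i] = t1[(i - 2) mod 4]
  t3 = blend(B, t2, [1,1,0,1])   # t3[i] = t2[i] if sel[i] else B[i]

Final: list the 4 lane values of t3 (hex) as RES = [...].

RES = [ 0x7c  0xe8  0x40  0x83 ]

→ t0 |e8|08|7c|e8|
→ t1 |87|83|7c|e8|
→ t2 |7c|e8|87|83|
→ t3 |7c|e8|40|83|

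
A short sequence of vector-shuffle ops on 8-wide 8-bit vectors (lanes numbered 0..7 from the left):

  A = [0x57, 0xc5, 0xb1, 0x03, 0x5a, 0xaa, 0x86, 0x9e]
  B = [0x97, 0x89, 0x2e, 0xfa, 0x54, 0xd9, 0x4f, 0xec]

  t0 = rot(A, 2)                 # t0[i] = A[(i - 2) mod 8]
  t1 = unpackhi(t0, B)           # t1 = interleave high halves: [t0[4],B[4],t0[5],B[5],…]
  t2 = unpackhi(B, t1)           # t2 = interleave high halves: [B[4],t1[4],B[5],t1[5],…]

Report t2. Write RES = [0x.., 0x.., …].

RES = [ 0x54  0x5a  0xd9  0x4f  0x4f  0xaa  0xec  0xec ]

t0 = [0x86, 0x9e, 0x57, 0xc5, 0xb1, 0x03, 0x5a, 0xaa]
t1 = [0xb1, 0x54, 0x03, 0xd9, 0x5a, 0x4f, 0xaa, 0xec]
t2 = [0x54, 0x5a, 0xd9, 0x4f, 0x4f, 0xaa, 0xec, 0xec]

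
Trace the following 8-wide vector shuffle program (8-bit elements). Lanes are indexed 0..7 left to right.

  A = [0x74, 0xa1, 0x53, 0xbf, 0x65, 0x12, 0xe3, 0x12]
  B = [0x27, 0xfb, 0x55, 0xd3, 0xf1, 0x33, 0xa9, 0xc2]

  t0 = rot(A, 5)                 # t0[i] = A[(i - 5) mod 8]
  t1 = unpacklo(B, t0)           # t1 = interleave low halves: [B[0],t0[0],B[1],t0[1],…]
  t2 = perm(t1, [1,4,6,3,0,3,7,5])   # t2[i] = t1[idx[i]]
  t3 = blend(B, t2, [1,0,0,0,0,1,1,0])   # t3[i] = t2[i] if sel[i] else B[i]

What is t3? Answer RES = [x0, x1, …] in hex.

RES = [ 0xbf  0xfb  0x55  0xd3  0xf1  0x65  0xe3  0xc2 ]

  t0: bf 65 12 e3 12 74 a1 53
  t1: 27 bf fb 65 55 12 d3 e3
  t2: bf 55 d3 65 27 65 e3 12
  t3: bf fb 55 d3 f1 65 e3 c2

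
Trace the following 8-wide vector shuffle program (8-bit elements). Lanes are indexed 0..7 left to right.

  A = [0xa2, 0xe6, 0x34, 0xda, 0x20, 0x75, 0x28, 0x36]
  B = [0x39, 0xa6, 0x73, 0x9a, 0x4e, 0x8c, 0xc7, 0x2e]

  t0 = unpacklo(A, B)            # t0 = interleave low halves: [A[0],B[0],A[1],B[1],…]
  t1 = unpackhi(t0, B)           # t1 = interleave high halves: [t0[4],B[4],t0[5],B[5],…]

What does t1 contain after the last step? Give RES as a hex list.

RES = [ 0x34  0x4e  0x73  0x8c  0xda  0xc7  0x9a  0x2e ]

→ t0 |a2|39|e6|a6|34|73|da|9a|
→ t1 |34|4e|73|8c|da|c7|9a|2e|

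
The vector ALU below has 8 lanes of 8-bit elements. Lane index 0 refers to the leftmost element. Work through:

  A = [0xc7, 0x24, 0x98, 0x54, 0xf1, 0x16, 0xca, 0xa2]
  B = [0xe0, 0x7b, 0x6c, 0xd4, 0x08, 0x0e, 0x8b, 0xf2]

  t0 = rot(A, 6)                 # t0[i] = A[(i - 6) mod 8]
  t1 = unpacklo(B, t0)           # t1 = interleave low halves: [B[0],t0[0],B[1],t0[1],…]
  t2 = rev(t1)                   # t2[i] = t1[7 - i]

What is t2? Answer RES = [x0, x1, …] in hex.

  t0: 98 54 f1 16 ca a2 c7 24
  t1: e0 98 7b 54 6c f1 d4 16
  t2: 16 d4 f1 6c 54 7b 98 e0

RES = [ 0x16  0xd4  0xf1  0x6c  0x54  0x7b  0x98  0xe0 ]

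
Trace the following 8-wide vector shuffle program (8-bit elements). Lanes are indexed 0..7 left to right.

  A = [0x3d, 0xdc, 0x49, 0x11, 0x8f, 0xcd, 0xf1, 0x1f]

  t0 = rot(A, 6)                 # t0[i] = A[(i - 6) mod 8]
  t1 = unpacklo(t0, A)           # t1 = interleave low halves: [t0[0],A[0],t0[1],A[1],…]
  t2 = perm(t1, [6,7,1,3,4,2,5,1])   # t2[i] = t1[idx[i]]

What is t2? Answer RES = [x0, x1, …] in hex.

RES = [ 0xcd  0x11  0x3d  0xdc  0x8f  0x11  0x49  0x3d ]

  t0: 49 11 8f cd f1 1f 3d dc
  t1: 49 3d 11 dc 8f 49 cd 11
  t2: cd 11 3d dc 8f 11 49 3d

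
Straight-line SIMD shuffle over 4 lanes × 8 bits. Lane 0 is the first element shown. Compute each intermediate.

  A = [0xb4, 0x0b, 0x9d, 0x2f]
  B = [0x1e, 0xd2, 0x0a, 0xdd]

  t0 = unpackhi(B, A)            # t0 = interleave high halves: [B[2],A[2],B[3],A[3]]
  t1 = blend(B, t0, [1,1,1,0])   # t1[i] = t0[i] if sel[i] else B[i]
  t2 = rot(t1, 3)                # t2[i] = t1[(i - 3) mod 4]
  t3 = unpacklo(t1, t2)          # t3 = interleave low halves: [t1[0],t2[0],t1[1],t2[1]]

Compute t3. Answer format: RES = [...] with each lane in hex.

RES = [ 0x0a  0x9d  0x9d  0xdd ]

t0 = [0x0a, 0x9d, 0xdd, 0x2f]
t1 = [0x0a, 0x9d, 0xdd, 0xdd]
t2 = [0x9d, 0xdd, 0xdd, 0x0a]
t3 = [0x0a, 0x9d, 0x9d, 0xdd]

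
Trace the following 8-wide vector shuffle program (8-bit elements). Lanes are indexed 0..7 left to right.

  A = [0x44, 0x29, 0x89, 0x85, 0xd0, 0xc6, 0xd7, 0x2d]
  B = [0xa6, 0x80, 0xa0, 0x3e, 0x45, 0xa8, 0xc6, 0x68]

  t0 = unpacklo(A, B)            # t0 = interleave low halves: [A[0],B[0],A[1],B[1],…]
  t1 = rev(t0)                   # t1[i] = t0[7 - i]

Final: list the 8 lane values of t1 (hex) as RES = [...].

RES = [0x3e, 0x85, 0xa0, 0x89, 0x80, 0x29, 0xa6, 0x44]

→ t0 |44|a6|29|80|89|a0|85|3e|
→ t1 |3e|85|a0|89|80|29|a6|44|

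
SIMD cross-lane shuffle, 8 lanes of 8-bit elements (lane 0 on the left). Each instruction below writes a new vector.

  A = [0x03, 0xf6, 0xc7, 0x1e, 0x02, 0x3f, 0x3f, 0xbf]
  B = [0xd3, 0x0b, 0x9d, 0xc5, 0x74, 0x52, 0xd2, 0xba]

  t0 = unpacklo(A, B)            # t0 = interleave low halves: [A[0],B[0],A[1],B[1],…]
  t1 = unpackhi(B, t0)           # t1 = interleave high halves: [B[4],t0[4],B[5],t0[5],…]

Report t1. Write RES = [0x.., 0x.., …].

RES = [ 0x74  0xc7  0x52  0x9d  0xd2  0x1e  0xba  0xc5 ]

  t0: 03 d3 f6 0b c7 9d 1e c5
  t1: 74 c7 52 9d d2 1e ba c5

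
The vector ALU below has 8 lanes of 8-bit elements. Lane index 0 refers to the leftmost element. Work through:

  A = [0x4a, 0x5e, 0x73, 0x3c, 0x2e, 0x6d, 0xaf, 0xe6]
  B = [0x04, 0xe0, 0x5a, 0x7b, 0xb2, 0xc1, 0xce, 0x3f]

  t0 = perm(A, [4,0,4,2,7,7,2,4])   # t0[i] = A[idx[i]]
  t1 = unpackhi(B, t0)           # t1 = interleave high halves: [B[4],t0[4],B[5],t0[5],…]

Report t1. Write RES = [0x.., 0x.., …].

RES = [0xb2, 0xe6, 0xc1, 0xe6, 0xce, 0x73, 0x3f, 0x2e]

t0 = [0x2e, 0x4a, 0x2e, 0x73, 0xe6, 0xe6, 0x73, 0x2e]
t1 = [0xb2, 0xe6, 0xc1, 0xe6, 0xce, 0x73, 0x3f, 0x2e]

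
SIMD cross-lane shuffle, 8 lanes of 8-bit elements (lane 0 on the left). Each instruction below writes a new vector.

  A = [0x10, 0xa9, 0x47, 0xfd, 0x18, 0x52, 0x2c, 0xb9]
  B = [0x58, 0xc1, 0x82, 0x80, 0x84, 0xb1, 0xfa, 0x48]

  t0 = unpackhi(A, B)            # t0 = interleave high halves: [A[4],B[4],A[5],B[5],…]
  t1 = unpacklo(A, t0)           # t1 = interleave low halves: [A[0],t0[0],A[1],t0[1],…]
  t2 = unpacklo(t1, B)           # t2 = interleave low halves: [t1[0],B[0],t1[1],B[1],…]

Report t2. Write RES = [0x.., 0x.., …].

RES = [ 0x10  0x58  0x18  0xc1  0xa9  0x82  0x84  0x80 ]

t0 = [0x18, 0x84, 0x52, 0xb1, 0x2c, 0xfa, 0xb9, 0x48]
t1 = [0x10, 0x18, 0xa9, 0x84, 0x47, 0x52, 0xfd, 0xb1]
t2 = [0x10, 0x58, 0x18, 0xc1, 0xa9, 0x82, 0x84, 0x80]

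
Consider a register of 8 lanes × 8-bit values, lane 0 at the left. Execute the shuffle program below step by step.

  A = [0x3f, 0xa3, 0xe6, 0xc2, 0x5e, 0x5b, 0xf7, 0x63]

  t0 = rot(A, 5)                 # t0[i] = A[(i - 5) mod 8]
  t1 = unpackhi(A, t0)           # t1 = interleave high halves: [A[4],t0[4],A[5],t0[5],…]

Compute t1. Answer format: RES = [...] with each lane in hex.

RES = [0x5e, 0x63, 0x5b, 0x3f, 0xf7, 0xa3, 0x63, 0xe6]

→ t0 |c2|5e|5b|f7|63|3f|a3|e6|
→ t1 |5e|63|5b|3f|f7|a3|63|e6|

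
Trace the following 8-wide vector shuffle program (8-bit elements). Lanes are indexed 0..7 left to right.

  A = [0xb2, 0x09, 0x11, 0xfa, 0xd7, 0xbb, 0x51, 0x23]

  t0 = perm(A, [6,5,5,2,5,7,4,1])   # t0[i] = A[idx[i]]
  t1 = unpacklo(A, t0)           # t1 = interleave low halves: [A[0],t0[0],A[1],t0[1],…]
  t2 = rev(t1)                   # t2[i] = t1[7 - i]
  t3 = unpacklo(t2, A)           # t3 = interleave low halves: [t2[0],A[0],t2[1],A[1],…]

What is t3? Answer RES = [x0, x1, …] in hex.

→ t0 |51|bb|bb|11|bb|23|d7|09|
→ t1 |b2|51|09|bb|11|bb|fa|11|
→ t2 |11|fa|bb|11|bb|09|51|b2|
→ t3 |11|b2|fa|09|bb|11|11|fa|

RES = [ 0x11  0xb2  0xfa  0x09  0xbb  0x11  0x11  0xfa ]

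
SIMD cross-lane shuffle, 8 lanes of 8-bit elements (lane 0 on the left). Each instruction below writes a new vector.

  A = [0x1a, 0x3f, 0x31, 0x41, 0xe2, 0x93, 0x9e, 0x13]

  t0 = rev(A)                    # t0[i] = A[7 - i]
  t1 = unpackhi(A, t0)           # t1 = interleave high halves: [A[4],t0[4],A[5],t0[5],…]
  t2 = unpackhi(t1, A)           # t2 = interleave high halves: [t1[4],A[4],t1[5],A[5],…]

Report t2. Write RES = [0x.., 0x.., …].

t0 = [0x13, 0x9e, 0x93, 0xe2, 0x41, 0x31, 0x3f, 0x1a]
t1 = [0xe2, 0x41, 0x93, 0x31, 0x9e, 0x3f, 0x13, 0x1a]
t2 = [0x9e, 0xe2, 0x3f, 0x93, 0x13, 0x9e, 0x1a, 0x13]

RES = [ 0x9e  0xe2  0x3f  0x93  0x13  0x9e  0x1a  0x13 ]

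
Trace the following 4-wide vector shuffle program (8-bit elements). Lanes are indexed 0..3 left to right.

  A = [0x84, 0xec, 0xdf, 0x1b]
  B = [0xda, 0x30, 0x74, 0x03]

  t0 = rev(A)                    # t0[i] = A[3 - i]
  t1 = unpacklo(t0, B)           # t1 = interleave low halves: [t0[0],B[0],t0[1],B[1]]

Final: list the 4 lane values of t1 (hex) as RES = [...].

RES = [0x1b, 0xda, 0xdf, 0x30]

  t0: 1b df ec 84
  t1: 1b da df 30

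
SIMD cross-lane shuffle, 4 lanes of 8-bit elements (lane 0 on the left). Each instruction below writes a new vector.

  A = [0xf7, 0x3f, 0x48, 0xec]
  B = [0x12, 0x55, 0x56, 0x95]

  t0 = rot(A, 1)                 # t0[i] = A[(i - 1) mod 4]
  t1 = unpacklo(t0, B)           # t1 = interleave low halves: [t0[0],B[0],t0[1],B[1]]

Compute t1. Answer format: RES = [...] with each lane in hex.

RES = [ 0xec  0x12  0xf7  0x55 ]

t0 = [0xec, 0xf7, 0x3f, 0x48]
t1 = [0xec, 0x12, 0xf7, 0x55]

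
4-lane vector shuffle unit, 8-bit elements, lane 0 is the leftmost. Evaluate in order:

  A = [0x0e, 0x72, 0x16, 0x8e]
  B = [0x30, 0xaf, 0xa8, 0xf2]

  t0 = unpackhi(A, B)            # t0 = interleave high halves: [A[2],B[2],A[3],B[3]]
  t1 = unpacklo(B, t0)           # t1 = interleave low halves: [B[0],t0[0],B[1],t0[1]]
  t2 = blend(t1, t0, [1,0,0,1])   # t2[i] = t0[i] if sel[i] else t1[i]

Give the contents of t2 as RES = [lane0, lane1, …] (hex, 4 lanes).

t0 = [0x16, 0xa8, 0x8e, 0xf2]
t1 = [0x30, 0x16, 0xaf, 0xa8]
t2 = [0x16, 0x16, 0xaf, 0xf2]

RES = [ 0x16  0x16  0xaf  0xf2 ]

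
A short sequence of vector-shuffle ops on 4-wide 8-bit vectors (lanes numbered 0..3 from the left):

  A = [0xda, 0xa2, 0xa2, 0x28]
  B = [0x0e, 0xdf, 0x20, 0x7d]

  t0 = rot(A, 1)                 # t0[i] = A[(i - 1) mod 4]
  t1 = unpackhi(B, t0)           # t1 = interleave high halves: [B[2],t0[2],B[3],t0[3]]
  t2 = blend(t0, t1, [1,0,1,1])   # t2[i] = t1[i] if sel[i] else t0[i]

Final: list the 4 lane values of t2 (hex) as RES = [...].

RES = [0x20, 0xda, 0x7d, 0xa2]

  t0: 28 da a2 a2
  t1: 20 a2 7d a2
  t2: 20 da 7d a2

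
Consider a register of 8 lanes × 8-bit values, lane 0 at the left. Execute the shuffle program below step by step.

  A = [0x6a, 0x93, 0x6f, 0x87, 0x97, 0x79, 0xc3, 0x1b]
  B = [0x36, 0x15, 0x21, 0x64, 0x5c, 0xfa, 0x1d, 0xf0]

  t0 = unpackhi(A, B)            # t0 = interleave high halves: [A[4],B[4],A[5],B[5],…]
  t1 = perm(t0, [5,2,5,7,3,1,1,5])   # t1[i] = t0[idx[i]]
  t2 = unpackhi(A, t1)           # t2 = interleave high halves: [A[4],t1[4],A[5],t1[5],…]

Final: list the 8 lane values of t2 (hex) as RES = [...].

RES = [0x97, 0xfa, 0x79, 0x5c, 0xc3, 0x5c, 0x1b, 0x1d]

→ t0 |97|5c|79|fa|c3|1d|1b|f0|
→ t1 |1d|79|1d|f0|fa|5c|5c|1d|
→ t2 |97|fa|79|5c|c3|5c|1b|1d|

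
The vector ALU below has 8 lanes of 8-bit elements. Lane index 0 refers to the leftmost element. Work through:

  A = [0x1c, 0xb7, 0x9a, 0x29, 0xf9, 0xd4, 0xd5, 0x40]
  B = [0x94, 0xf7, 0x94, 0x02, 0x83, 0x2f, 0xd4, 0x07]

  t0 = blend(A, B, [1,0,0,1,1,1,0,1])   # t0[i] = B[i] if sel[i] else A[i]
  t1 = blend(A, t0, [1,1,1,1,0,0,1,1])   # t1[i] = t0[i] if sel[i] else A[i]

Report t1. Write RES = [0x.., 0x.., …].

RES = [0x94, 0xb7, 0x9a, 0x02, 0xf9, 0xd4, 0xd5, 0x07]

  t0: 94 b7 9a 02 83 2f d5 07
  t1: 94 b7 9a 02 f9 d4 d5 07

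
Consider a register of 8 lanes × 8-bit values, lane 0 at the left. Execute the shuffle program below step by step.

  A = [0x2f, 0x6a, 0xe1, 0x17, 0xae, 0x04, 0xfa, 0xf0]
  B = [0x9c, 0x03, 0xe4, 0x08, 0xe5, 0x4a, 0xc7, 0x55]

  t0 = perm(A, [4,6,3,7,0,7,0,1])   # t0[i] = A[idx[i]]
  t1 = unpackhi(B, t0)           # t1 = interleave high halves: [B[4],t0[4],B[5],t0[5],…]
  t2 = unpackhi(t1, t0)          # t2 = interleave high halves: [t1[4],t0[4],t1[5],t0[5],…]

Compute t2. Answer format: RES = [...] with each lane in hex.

  t0: ae fa 17 f0 2f f0 2f 6a
  t1: e5 2f 4a f0 c7 2f 55 6a
  t2: c7 2f 2f f0 55 2f 6a 6a

RES = [ 0xc7  0x2f  0x2f  0xf0  0x55  0x2f  0x6a  0x6a ]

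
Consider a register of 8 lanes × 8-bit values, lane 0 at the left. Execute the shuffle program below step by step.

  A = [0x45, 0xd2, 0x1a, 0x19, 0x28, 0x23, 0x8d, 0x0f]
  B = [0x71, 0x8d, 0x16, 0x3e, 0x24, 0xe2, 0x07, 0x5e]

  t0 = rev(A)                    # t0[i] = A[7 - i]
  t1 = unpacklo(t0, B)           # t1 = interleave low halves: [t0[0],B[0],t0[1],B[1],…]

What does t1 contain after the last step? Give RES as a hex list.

t0 = [0x0f, 0x8d, 0x23, 0x28, 0x19, 0x1a, 0xd2, 0x45]
t1 = [0x0f, 0x71, 0x8d, 0x8d, 0x23, 0x16, 0x28, 0x3e]

RES = [ 0x0f  0x71  0x8d  0x8d  0x23  0x16  0x28  0x3e ]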